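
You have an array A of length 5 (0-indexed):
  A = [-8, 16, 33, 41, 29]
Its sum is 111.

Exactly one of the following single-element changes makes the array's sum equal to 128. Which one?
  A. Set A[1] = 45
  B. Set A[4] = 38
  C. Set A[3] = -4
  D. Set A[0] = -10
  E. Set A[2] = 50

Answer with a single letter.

Answer: E

Derivation:
Option A: A[1] 16->45, delta=29, new_sum=111+(29)=140
Option B: A[4] 29->38, delta=9, new_sum=111+(9)=120
Option C: A[3] 41->-4, delta=-45, new_sum=111+(-45)=66
Option D: A[0] -8->-10, delta=-2, new_sum=111+(-2)=109
Option E: A[2] 33->50, delta=17, new_sum=111+(17)=128 <-- matches target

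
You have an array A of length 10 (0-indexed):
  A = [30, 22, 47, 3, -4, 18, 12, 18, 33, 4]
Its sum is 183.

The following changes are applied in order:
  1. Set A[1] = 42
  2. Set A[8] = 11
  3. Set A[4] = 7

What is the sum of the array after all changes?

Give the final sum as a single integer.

Initial sum: 183
Change 1: A[1] 22 -> 42, delta = 20, sum = 203
Change 2: A[8] 33 -> 11, delta = -22, sum = 181
Change 3: A[4] -4 -> 7, delta = 11, sum = 192

Answer: 192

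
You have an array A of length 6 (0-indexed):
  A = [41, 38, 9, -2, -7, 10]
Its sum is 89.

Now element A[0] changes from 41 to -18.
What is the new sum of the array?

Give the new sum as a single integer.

Answer: 30

Derivation:
Old value at index 0: 41
New value at index 0: -18
Delta = -18 - 41 = -59
New sum = old_sum + delta = 89 + (-59) = 30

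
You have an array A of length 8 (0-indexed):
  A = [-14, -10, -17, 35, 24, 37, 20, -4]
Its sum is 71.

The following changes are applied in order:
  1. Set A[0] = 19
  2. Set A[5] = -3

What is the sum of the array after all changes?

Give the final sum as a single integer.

Initial sum: 71
Change 1: A[0] -14 -> 19, delta = 33, sum = 104
Change 2: A[5] 37 -> -3, delta = -40, sum = 64

Answer: 64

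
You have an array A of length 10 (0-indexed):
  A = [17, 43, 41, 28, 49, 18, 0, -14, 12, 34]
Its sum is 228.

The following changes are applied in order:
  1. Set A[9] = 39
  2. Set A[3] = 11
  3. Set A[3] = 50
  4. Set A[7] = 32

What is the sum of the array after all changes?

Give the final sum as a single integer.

Initial sum: 228
Change 1: A[9] 34 -> 39, delta = 5, sum = 233
Change 2: A[3] 28 -> 11, delta = -17, sum = 216
Change 3: A[3] 11 -> 50, delta = 39, sum = 255
Change 4: A[7] -14 -> 32, delta = 46, sum = 301

Answer: 301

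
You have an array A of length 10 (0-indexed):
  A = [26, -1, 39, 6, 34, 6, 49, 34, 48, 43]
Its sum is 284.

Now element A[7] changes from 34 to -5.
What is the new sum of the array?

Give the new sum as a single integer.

Old value at index 7: 34
New value at index 7: -5
Delta = -5 - 34 = -39
New sum = old_sum + delta = 284 + (-39) = 245

Answer: 245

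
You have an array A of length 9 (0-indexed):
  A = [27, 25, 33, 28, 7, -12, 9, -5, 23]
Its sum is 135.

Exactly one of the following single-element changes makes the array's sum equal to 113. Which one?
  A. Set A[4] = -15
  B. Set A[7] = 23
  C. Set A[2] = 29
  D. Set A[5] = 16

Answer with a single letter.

Answer: A

Derivation:
Option A: A[4] 7->-15, delta=-22, new_sum=135+(-22)=113 <-- matches target
Option B: A[7] -5->23, delta=28, new_sum=135+(28)=163
Option C: A[2] 33->29, delta=-4, new_sum=135+(-4)=131
Option D: A[5] -12->16, delta=28, new_sum=135+(28)=163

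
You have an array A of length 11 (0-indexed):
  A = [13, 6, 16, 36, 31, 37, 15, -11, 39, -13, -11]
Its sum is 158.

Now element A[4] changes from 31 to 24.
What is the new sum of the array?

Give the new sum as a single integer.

Answer: 151

Derivation:
Old value at index 4: 31
New value at index 4: 24
Delta = 24 - 31 = -7
New sum = old_sum + delta = 158 + (-7) = 151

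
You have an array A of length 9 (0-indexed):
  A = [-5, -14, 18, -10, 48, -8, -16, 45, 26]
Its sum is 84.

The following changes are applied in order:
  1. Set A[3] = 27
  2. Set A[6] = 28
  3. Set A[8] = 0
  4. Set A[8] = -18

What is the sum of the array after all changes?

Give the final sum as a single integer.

Answer: 121

Derivation:
Initial sum: 84
Change 1: A[3] -10 -> 27, delta = 37, sum = 121
Change 2: A[6] -16 -> 28, delta = 44, sum = 165
Change 3: A[8] 26 -> 0, delta = -26, sum = 139
Change 4: A[8] 0 -> -18, delta = -18, sum = 121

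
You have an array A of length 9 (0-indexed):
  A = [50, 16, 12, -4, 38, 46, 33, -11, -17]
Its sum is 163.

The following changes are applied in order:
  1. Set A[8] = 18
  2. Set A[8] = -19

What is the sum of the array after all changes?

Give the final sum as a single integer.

Initial sum: 163
Change 1: A[8] -17 -> 18, delta = 35, sum = 198
Change 2: A[8] 18 -> -19, delta = -37, sum = 161

Answer: 161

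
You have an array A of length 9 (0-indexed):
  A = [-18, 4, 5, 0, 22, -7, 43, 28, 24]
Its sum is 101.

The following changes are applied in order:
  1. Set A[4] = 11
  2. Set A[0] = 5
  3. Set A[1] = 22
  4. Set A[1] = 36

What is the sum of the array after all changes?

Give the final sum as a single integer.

Initial sum: 101
Change 1: A[4] 22 -> 11, delta = -11, sum = 90
Change 2: A[0] -18 -> 5, delta = 23, sum = 113
Change 3: A[1] 4 -> 22, delta = 18, sum = 131
Change 4: A[1] 22 -> 36, delta = 14, sum = 145

Answer: 145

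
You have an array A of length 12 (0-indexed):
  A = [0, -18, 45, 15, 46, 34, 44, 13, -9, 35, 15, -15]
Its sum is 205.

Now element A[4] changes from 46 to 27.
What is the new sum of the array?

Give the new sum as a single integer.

Old value at index 4: 46
New value at index 4: 27
Delta = 27 - 46 = -19
New sum = old_sum + delta = 205 + (-19) = 186

Answer: 186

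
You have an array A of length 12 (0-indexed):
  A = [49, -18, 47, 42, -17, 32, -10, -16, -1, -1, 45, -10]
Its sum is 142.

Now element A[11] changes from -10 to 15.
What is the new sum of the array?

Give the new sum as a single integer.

Answer: 167

Derivation:
Old value at index 11: -10
New value at index 11: 15
Delta = 15 - -10 = 25
New sum = old_sum + delta = 142 + (25) = 167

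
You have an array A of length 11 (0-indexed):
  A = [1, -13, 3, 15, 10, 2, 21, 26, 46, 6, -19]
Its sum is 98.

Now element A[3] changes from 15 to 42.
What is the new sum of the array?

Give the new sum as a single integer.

Old value at index 3: 15
New value at index 3: 42
Delta = 42 - 15 = 27
New sum = old_sum + delta = 98 + (27) = 125

Answer: 125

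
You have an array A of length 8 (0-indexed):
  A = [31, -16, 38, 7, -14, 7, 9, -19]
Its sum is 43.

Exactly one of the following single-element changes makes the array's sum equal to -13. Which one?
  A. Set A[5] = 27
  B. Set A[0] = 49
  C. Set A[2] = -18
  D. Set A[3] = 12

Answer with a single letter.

Option A: A[5] 7->27, delta=20, new_sum=43+(20)=63
Option B: A[0] 31->49, delta=18, new_sum=43+(18)=61
Option C: A[2] 38->-18, delta=-56, new_sum=43+(-56)=-13 <-- matches target
Option D: A[3] 7->12, delta=5, new_sum=43+(5)=48

Answer: C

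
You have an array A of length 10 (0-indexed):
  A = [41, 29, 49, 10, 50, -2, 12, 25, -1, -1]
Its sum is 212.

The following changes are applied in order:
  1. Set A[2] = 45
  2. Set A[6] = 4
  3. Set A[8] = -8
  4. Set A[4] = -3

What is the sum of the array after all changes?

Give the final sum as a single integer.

Initial sum: 212
Change 1: A[2] 49 -> 45, delta = -4, sum = 208
Change 2: A[6] 12 -> 4, delta = -8, sum = 200
Change 3: A[8] -1 -> -8, delta = -7, sum = 193
Change 4: A[4] 50 -> -3, delta = -53, sum = 140

Answer: 140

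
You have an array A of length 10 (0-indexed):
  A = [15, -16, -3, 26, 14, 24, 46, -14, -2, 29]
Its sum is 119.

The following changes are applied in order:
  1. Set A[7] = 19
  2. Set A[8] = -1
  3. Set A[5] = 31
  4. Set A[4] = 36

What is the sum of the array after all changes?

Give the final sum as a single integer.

Initial sum: 119
Change 1: A[7] -14 -> 19, delta = 33, sum = 152
Change 2: A[8] -2 -> -1, delta = 1, sum = 153
Change 3: A[5] 24 -> 31, delta = 7, sum = 160
Change 4: A[4] 14 -> 36, delta = 22, sum = 182

Answer: 182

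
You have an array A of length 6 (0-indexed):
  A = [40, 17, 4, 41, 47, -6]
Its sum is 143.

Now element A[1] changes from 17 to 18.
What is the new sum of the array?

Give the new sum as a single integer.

Answer: 144

Derivation:
Old value at index 1: 17
New value at index 1: 18
Delta = 18 - 17 = 1
New sum = old_sum + delta = 143 + (1) = 144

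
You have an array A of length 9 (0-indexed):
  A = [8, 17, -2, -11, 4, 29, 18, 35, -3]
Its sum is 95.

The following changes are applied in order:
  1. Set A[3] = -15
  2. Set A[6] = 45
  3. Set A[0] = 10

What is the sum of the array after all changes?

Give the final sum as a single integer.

Initial sum: 95
Change 1: A[3] -11 -> -15, delta = -4, sum = 91
Change 2: A[6] 18 -> 45, delta = 27, sum = 118
Change 3: A[0] 8 -> 10, delta = 2, sum = 120

Answer: 120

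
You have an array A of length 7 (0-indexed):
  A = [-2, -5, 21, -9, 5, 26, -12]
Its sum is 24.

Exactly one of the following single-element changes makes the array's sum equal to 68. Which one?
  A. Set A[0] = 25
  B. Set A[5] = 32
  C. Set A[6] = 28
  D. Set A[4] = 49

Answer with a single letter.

Answer: D

Derivation:
Option A: A[0] -2->25, delta=27, new_sum=24+(27)=51
Option B: A[5] 26->32, delta=6, new_sum=24+(6)=30
Option C: A[6] -12->28, delta=40, new_sum=24+(40)=64
Option D: A[4] 5->49, delta=44, new_sum=24+(44)=68 <-- matches target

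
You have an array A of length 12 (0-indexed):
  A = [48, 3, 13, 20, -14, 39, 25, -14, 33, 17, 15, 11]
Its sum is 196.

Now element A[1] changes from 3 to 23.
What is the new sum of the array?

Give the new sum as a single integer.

Answer: 216

Derivation:
Old value at index 1: 3
New value at index 1: 23
Delta = 23 - 3 = 20
New sum = old_sum + delta = 196 + (20) = 216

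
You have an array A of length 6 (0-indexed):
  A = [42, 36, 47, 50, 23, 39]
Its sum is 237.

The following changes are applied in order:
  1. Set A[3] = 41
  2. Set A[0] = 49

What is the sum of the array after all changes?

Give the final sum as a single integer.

Answer: 235

Derivation:
Initial sum: 237
Change 1: A[3] 50 -> 41, delta = -9, sum = 228
Change 2: A[0] 42 -> 49, delta = 7, sum = 235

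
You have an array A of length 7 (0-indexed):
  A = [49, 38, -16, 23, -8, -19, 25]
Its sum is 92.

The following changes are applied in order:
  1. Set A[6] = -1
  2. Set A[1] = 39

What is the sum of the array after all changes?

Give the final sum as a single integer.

Initial sum: 92
Change 1: A[6] 25 -> -1, delta = -26, sum = 66
Change 2: A[1] 38 -> 39, delta = 1, sum = 67

Answer: 67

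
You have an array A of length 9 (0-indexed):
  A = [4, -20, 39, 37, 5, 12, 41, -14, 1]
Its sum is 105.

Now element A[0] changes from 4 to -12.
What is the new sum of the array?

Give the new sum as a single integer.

Answer: 89

Derivation:
Old value at index 0: 4
New value at index 0: -12
Delta = -12 - 4 = -16
New sum = old_sum + delta = 105 + (-16) = 89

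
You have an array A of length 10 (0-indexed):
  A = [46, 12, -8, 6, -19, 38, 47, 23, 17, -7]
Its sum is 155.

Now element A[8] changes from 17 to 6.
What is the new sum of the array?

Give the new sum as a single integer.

Answer: 144

Derivation:
Old value at index 8: 17
New value at index 8: 6
Delta = 6 - 17 = -11
New sum = old_sum + delta = 155 + (-11) = 144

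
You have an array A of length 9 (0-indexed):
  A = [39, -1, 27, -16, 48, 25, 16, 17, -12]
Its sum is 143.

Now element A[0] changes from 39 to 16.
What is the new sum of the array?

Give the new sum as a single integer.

Answer: 120

Derivation:
Old value at index 0: 39
New value at index 0: 16
Delta = 16 - 39 = -23
New sum = old_sum + delta = 143 + (-23) = 120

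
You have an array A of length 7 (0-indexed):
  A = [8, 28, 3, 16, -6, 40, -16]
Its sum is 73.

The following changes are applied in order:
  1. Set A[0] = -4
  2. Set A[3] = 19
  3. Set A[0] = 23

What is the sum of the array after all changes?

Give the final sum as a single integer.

Initial sum: 73
Change 1: A[0] 8 -> -4, delta = -12, sum = 61
Change 2: A[3] 16 -> 19, delta = 3, sum = 64
Change 3: A[0] -4 -> 23, delta = 27, sum = 91

Answer: 91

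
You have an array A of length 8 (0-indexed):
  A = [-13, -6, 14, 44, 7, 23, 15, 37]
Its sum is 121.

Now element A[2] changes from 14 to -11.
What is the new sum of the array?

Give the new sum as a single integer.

Answer: 96

Derivation:
Old value at index 2: 14
New value at index 2: -11
Delta = -11 - 14 = -25
New sum = old_sum + delta = 121 + (-25) = 96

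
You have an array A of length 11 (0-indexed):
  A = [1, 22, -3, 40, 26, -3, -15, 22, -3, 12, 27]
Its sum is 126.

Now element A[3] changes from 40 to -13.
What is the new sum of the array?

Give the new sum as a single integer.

Old value at index 3: 40
New value at index 3: -13
Delta = -13 - 40 = -53
New sum = old_sum + delta = 126 + (-53) = 73

Answer: 73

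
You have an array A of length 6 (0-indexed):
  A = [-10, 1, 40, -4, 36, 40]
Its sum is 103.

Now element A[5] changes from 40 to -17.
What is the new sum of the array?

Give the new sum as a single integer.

Old value at index 5: 40
New value at index 5: -17
Delta = -17 - 40 = -57
New sum = old_sum + delta = 103 + (-57) = 46

Answer: 46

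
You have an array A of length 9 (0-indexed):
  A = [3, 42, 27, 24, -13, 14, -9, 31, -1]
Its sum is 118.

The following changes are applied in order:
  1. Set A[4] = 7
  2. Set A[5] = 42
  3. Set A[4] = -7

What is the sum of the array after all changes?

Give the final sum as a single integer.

Initial sum: 118
Change 1: A[4] -13 -> 7, delta = 20, sum = 138
Change 2: A[5] 14 -> 42, delta = 28, sum = 166
Change 3: A[4] 7 -> -7, delta = -14, sum = 152

Answer: 152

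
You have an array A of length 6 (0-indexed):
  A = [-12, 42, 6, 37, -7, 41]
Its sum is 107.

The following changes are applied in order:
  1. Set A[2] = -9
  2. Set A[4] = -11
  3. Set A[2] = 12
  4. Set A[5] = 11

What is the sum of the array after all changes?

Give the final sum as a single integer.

Answer: 79

Derivation:
Initial sum: 107
Change 1: A[2] 6 -> -9, delta = -15, sum = 92
Change 2: A[4] -7 -> -11, delta = -4, sum = 88
Change 3: A[2] -9 -> 12, delta = 21, sum = 109
Change 4: A[5] 41 -> 11, delta = -30, sum = 79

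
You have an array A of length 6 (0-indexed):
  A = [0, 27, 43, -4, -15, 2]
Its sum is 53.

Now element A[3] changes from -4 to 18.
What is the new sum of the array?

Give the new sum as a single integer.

Old value at index 3: -4
New value at index 3: 18
Delta = 18 - -4 = 22
New sum = old_sum + delta = 53 + (22) = 75

Answer: 75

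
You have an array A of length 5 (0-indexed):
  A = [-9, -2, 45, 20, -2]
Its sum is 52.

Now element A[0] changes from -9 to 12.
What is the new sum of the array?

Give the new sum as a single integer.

Answer: 73

Derivation:
Old value at index 0: -9
New value at index 0: 12
Delta = 12 - -9 = 21
New sum = old_sum + delta = 52 + (21) = 73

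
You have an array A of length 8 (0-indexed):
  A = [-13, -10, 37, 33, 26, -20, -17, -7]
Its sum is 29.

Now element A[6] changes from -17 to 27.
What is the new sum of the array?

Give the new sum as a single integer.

Old value at index 6: -17
New value at index 6: 27
Delta = 27 - -17 = 44
New sum = old_sum + delta = 29 + (44) = 73

Answer: 73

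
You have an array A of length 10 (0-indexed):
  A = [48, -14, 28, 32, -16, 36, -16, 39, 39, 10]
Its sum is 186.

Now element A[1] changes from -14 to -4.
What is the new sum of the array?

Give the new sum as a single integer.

Old value at index 1: -14
New value at index 1: -4
Delta = -4 - -14 = 10
New sum = old_sum + delta = 186 + (10) = 196

Answer: 196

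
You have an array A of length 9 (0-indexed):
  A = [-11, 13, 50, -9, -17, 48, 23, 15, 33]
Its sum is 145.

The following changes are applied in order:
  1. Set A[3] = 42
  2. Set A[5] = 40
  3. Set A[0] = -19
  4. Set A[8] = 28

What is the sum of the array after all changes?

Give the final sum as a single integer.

Initial sum: 145
Change 1: A[3] -9 -> 42, delta = 51, sum = 196
Change 2: A[5] 48 -> 40, delta = -8, sum = 188
Change 3: A[0] -11 -> -19, delta = -8, sum = 180
Change 4: A[8] 33 -> 28, delta = -5, sum = 175

Answer: 175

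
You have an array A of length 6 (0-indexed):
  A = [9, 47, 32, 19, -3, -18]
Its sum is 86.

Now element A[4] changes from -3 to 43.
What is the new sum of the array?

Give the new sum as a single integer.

Old value at index 4: -3
New value at index 4: 43
Delta = 43 - -3 = 46
New sum = old_sum + delta = 86 + (46) = 132

Answer: 132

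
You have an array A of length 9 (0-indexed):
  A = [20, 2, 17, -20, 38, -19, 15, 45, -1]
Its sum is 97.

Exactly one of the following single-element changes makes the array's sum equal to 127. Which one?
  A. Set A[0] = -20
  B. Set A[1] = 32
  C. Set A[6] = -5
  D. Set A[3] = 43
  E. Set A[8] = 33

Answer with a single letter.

Option A: A[0] 20->-20, delta=-40, new_sum=97+(-40)=57
Option B: A[1] 2->32, delta=30, new_sum=97+(30)=127 <-- matches target
Option C: A[6] 15->-5, delta=-20, new_sum=97+(-20)=77
Option D: A[3] -20->43, delta=63, new_sum=97+(63)=160
Option E: A[8] -1->33, delta=34, new_sum=97+(34)=131

Answer: B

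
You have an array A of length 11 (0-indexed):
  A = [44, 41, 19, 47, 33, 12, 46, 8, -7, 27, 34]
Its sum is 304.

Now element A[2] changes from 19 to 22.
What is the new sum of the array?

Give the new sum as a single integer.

Old value at index 2: 19
New value at index 2: 22
Delta = 22 - 19 = 3
New sum = old_sum + delta = 304 + (3) = 307

Answer: 307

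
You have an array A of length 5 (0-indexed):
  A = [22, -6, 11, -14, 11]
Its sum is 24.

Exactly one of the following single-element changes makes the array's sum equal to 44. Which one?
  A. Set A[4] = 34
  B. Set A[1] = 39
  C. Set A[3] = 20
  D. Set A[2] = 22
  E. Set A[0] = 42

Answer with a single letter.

Answer: E

Derivation:
Option A: A[4] 11->34, delta=23, new_sum=24+(23)=47
Option B: A[1] -6->39, delta=45, new_sum=24+(45)=69
Option C: A[3] -14->20, delta=34, new_sum=24+(34)=58
Option D: A[2] 11->22, delta=11, new_sum=24+(11)=35
Option E: A[0] 22->42, delta=20, new_sum=24+(20)=44 <-- matches target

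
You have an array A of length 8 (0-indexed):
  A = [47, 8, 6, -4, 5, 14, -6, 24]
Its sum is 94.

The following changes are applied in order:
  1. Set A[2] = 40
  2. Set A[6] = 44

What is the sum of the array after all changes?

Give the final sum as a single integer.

Answer: 178

Derivation:
Initial sum: 94
Change 1: A[2] 6 -> 40, delta = 34, sum = 128
Change 2: A[6] -6 -> 44, delta = 50, sum = 178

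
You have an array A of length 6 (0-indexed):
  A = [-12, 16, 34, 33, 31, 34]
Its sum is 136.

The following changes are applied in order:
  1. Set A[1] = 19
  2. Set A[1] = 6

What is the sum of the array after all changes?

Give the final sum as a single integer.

Answer: 126

Derivation:
Initial sum: 136
Change 1: A[1] 16 -> 19, delta = 3, sum = 139
Change 2: A[1] 19 -> 6, delta = -13, sum = 126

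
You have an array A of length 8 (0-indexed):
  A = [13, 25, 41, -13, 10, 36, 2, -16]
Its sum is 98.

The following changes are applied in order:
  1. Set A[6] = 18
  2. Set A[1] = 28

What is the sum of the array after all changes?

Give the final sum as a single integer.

Initial sum: 98
Change 1: A[6] 2 -> 18, delta = 16, sum = 114
Change 2: A[1] 25 -> 28, delta = 3, sum = 117

Answer: 117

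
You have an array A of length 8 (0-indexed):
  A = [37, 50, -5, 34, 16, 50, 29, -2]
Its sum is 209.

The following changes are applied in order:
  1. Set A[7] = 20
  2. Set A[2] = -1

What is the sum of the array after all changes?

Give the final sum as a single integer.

Answer: 235

Derivation:
Initial sum: 209
Change 1: A[7] -2 -> 20, delta = 22, sum = 231
Change 2: A[2] -5 -> -1, delta = 4, sum = 235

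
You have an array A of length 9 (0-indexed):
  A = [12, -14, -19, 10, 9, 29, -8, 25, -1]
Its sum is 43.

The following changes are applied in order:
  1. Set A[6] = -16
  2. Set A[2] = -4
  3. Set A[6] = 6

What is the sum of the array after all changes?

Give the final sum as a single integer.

Initial sum: 43
Change 1: A[6] -8 -> -16, delta = -8, sum = 35
Change 2: A[2] -19 -> -4, delta = 15, sum = 50
Change 3: A[6] -16 -> 6, delta = 22, sum = 72

Answer: 72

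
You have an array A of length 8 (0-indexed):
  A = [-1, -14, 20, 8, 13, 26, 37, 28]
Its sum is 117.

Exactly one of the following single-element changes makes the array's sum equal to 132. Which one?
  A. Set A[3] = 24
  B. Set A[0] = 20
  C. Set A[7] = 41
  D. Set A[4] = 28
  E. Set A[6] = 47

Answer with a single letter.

Answer: D

Derivation:
Option A: A[3] 8->24, delta=16, new_sum=117+(16)=133
Option B: A[0] -1->20, delta=21, new_sum=117+(21)=138
Option C: A[7] 28->41, delta=13, new_sum=117+(13)=130
Option D: A[4] 13->28, delta=15, new_sum=117+(15)=132 <-- matches target
Option E: A[6] 37->47, delta=10, new_sum=117+(10)=127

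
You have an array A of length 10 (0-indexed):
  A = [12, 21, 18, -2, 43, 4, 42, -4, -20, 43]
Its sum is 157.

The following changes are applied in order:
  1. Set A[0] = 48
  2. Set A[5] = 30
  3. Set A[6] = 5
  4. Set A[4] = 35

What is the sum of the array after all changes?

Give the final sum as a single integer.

Answer: 174

Derivation:
Initial sum: 157
Change 1: A[0] 12 -> 48, delta = 36, sum = 193
Change 2: A[5] 4 -> 30, delta = 26, sum = 219
Change 3: A[6] 42 -> 5, delta = -37, sum = 182
Change 4: A[4] 43 -> 35, delta = -8, sum = 174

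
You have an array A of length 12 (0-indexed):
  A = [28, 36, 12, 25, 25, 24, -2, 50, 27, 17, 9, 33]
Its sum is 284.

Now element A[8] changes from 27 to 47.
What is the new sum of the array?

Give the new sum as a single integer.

Answer: 304

Derivation:
Old value at index 8: 27
New value at index 8: 47
Delta = 47 - 27 = 20
New sum = old_sum + delta = 284 + (20) = 304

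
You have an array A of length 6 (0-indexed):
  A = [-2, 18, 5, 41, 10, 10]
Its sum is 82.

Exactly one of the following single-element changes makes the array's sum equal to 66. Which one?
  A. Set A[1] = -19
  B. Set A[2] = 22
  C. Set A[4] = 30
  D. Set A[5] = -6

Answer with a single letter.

Answer: D

Derivation:
Option A: A[1] 18->-19, delta=-37, new_sum=82+(-37)=45
Option B: A[2] 5->22, delta=17, new_sum=82+(17)=99
Option C: A[4] 10->30, delta=20, new_sum=82+(20)=102
Option D: A[5] 10->-6, delta=-16, new_sum=82+(-16)=66 <-- matches target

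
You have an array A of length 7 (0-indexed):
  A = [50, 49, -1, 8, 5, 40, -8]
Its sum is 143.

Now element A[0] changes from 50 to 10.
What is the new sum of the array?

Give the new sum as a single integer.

Old value at index 0: 50
New value at index 0: 10
Delta = 10 - 50 = -40
New sum = old_sum + delta = 143 + (-40) = 103

Answer: 103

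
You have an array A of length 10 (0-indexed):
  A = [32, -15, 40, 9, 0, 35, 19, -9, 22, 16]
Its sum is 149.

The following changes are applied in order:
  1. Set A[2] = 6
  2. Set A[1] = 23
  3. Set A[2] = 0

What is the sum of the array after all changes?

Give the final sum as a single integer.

Answer: 147

Derivation:
Initial sum: 149
Change 1: A[2] 40 -> 6, delta = -34, sum = 115
Change 2: A[1] -15 -> 23, delta = 38, sum = 153
Change 3: A[2] 6 -> 0, delta = -6, sum = 147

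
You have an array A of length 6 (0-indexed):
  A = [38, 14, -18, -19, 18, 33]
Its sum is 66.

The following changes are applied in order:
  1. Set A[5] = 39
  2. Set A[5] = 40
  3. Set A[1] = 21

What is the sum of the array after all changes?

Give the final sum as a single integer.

Initial sum: 66
Change 1: A[5] 33 -> 39, delta = 6, sum = 72
Change 2: A[5] 39 -> 40, delta = 1, sum = 73
Change 3: A[1] 14 -> 21, delta = 7, sum = 80

Answer: 80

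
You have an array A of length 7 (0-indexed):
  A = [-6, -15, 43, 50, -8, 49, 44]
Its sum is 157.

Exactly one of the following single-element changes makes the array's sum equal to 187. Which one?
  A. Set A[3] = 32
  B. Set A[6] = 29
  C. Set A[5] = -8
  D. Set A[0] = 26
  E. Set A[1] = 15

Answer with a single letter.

Answer: E

Derivation:
Option A: A[3] 50->32, delta=-18, new_sum=157+(-18)=139
Option B: A[6] 44->29, delta=-15, new_sum=157+(-15)=142
Option C: A[5] 49->-8, delta=-57, new_sum=157+(-57)=100
Option D: A[0] -6->26, delta=32, new_sum=157+(32)=189
Option E: A[1] -15->15, delta=30, new_sum=157+(30)=187 <-- matches target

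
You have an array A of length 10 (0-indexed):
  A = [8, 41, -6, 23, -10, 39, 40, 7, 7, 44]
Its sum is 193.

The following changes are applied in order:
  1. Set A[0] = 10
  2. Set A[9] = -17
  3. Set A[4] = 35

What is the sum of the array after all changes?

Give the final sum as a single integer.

Initial sum: 193
Change 1: A[0] 8 -> 10, delta = 2, sum = 195
Change 2: A[9] 44 -> -17, delta = -61, sum = 134
Change 3: A[4] -10 -> 35, delta = 45, sum = 179

Answer: 179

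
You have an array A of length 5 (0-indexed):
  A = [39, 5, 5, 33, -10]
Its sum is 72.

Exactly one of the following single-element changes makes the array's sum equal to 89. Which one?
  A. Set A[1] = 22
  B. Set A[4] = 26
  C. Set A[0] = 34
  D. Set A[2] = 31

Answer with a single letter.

Answer: A

Derivation:
Option A: A[1] 5->22, delta=17, new_sum=72+(17)=89 <-- matches target
Option B: A[4] -10->26, delta=36, new_sum=72+(36)=108
Option C: A[0] 39->34, delta=-5, new_sum=72+(-5)=67
Option D: A[2] 5->31, delta=26, new_sum=72+(26)=98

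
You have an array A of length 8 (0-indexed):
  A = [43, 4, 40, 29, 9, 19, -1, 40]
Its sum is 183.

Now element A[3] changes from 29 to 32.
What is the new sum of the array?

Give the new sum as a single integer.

Answer: 186

Derivation:
Old value at index 3: 29
New value at index 3: 32
Delta = 32 - 29 = 3
New sum = old_sum + delta = 183 + (3) = 186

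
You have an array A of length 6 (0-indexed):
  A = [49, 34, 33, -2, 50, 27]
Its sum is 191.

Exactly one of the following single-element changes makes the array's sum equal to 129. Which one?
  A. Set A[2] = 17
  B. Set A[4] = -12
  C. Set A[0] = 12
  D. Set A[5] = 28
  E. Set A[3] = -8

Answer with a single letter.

Option A: A[2] 33->17, delta=-16, new_sum=191+(-16)=175
Option B: A[4] 50->-12, delta=-62, new_sum=191+(-62)=129 <-- matches target
Option C: A[0] 49->12, delta=-37, new_sum=191+(-37)=154
Option D: A[5] 27->28, delta=1, new_sum=191+(1)=192
Option E: A[3] -2->-8, delta=-6, new_sum=191+(-6)=185

Answer: B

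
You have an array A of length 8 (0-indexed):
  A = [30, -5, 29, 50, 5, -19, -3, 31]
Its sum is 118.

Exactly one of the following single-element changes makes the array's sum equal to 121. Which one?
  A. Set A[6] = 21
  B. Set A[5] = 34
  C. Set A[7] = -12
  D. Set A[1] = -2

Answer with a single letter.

Option A: A[6] -3->21, delta=24, new_sum=118+(24)=142
Option B: A[5] -19->34, delta=53, new_sum=118+(53)=171
Option C: A[7] 31->-12, delta=-43, new_sum=118+(-43)=75
Option D: A[1] -5->-2, delta=3, new_sum=118+(3)=121 <-- matches target

Answer: D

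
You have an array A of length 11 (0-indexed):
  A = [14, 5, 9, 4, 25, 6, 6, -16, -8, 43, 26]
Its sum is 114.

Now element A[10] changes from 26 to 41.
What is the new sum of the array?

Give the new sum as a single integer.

Answer: 129

Derivation:
Old value at index 10: 26
New value at index 10: 41
Delta = 41 - 26 = 15
New sum = old_sum + delta = 114 + (15) = 129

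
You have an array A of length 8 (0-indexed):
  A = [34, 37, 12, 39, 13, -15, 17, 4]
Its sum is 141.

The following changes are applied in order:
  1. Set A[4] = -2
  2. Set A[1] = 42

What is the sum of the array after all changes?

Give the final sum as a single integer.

Initial sum: 141
Change 1: A[4] 13 -> -2, delta = -15, sum = 126
Change 2: A[1] 37 -> 42, delta = 5, sum = 131

Answer: 131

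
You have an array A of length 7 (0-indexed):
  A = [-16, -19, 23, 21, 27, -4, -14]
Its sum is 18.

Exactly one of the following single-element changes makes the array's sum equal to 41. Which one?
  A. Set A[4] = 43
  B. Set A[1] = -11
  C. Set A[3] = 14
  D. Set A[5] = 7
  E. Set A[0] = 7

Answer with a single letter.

Answer: E

Derivation:
Option A: A[4] 27->43, delta=16, new_sum=18+(16)=34
Option B: A[1] -19->-11, delta=8, new_sum=18+(8)=26
Option C: A[3] 21->14, delta=-7, new_sum=18+(-7)=11
Option D: A[5] -4->7, delta=11, new_sum=18+(11)=29
Option E: A[0] -16->7, delta=23, new_sum=18+(23)=41 <-- matches target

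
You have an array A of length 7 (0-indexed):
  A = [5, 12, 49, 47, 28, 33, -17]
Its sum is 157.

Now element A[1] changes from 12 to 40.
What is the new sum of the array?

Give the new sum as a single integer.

Old value at index 1: 12
New value at index 1: 40
Delta = 40 - 12 = 28
New sum = old_sum + delta = 157 + (28) = 185

Answer: 185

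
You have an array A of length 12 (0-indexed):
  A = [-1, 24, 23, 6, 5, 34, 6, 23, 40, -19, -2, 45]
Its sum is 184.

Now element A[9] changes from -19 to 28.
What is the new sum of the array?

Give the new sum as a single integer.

Old value at index 9: -19
New value at index 9: 28
Delta = 28 - -19 = 47
New sum = old_sum + delta = 184 + (47) = 231

Answer: 231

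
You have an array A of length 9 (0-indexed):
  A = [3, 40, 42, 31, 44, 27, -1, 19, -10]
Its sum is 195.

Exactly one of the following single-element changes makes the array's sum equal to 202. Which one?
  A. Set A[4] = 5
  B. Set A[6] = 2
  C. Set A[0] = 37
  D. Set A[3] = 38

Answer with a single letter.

Answer: D

Derivation:
Option A: A[4] 44->5, delta=-39, new_sum=195+(-39)=156
Option B: A[6] -1->2, delta=3, new_sum=195+(3)=198
Option C: A[0] 3->37, delta=34, new_sum=195+(34)=229
Option D: A[3] 31->38, delta=7, new_sum=195+(7)=202 <-- matches target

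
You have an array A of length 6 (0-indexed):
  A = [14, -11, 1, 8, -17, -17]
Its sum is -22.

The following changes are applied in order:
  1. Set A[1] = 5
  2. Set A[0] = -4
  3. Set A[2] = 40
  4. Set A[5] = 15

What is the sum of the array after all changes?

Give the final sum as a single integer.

Initial sum: -22
Change 1: A[1] -11 -> 5, delta = 16, sum = -6
Change 2: A[0] 14 -> -4, delta = -18, sum = -24
Change 3: A[2] 1 -> 40, delta = 39, sum = 15
Change 4: A[5] -17 -> 15, delta = 32, sum = 47

Answer: 47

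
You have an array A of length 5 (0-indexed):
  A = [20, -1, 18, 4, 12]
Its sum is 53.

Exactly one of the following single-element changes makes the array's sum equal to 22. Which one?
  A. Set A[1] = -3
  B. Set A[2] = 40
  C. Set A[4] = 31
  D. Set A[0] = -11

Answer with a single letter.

Option A: A[1] -1->-3, delta=-2, new_sum=53+(-2)=51
Option B: A[2] 18->40, delta=22, new_sum=53+(22)=75
Option C: A[4] 12->31, delta=19, new_sum=53+(19)=72
Option D: A[0] 20->-11, delta=-31, new_sum=53+(-31)=22 <-- matches target

Answer: D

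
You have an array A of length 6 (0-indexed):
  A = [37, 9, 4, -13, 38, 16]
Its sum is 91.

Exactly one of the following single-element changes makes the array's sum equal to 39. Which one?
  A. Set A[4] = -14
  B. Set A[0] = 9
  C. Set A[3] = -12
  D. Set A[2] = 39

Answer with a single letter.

Answer: A

Derivation:
Option A: A[4] 38->-14, delta=-52, new_sum=91+(-52)=39 <-- matches target
Option B: A[0] 37->9, delta=-28, new_sum=91+(-28)=63
Option C: A[3] -13->-12, delta=1, new_sum=91+(1)=92
Option D: A[2] 4->39, delta=35, new_sum=91+(35)=126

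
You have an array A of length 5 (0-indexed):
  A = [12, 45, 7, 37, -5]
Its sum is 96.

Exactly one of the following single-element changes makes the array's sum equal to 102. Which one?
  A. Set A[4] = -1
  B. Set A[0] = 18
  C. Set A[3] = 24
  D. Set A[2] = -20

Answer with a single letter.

Answer: B

Derivation:
Option A: A[4] -5->-1, delta=4, new_sum=96+(4)=100
Option B: A[0] 12->18, delta=6, new_sum=96+(6)=102 <-- matches target
Option C: A[3] 37->24, delta=-13, new_sum=96+(-13)=83
Option D: A[2] 7->-20, delta=-27, new_sum=96+(-27)=69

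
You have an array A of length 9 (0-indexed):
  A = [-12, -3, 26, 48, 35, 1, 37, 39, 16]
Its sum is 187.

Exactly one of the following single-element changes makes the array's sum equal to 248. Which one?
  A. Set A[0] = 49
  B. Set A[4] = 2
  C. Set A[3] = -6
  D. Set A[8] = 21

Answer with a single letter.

Option A: A[0] -12->49, delta=61, new_sum=187+(61)=248 <-- matches target
Option B: A[4] 35->2, delta=-33, new_sum=187+(-33)=154
Option C: A[3] 48->-6, delta=-54, new_sum=187+(-54)=133
Option D: A[8] 16->21, delta=5, new_sum=187+(5)=192

Answer: A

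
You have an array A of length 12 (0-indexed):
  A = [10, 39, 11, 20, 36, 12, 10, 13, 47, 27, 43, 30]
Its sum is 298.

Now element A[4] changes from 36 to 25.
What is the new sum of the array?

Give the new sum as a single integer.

Answer: 287

Derivation:
Old value at index 4: 36
New value at index 4: 25
Delta = 25 - 36 = -11
New sum = old_sum + delta = 298 + (-11) = 287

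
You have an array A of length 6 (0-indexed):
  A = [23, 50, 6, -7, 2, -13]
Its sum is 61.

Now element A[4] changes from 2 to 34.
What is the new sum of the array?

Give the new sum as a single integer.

Old value at index 4: 2
New value at index 4: 34
Delta = 34 - 2 = 32
New sum = old_sum + delta = 61 + (32) = 93

Answer: 93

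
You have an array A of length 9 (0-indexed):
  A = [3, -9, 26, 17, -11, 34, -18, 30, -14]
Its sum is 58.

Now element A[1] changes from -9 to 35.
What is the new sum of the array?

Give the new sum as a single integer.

Old value at index 1: -9
New value at index 1: 35
Delta = 35 - -9 = 44
New sum = old_sum + delta = 58 + (44) = 102

Answer: 102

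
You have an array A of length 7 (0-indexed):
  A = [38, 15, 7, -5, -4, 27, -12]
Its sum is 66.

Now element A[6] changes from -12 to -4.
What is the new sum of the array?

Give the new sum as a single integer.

Old value at index 6: -12
New value at index 6: -4
Delta = -4 - -12 = 8
New sum = old_sum + delta = 66 + (8) = 74

Answer: 74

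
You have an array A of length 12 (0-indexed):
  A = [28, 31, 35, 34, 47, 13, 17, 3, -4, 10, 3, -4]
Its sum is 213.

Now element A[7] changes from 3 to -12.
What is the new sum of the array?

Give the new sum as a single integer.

Old value at index 7: 3
New value at index 7: -12
Delta = -12 - 3 = -15
New sum = old_sum + delta = 213 + (-15) = 198

Answer: 198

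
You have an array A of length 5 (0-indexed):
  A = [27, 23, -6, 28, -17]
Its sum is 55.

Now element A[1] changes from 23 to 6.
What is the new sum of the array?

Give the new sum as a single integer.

Answer: 38

Derivation:
Old value at index 1: 23
New value at index 1: 6
Delta = 6 - 23 = -17
New sum = old_sum + delta = 55 + (-17) = 38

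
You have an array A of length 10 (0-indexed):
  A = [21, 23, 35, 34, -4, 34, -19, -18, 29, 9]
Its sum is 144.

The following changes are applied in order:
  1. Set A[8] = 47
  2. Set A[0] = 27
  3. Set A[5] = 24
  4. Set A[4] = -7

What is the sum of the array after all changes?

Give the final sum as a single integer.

Answer: 155

Derivation:
Initial sum: 144
Change 1: A[8] 29 -> 47, delta = 18, sum = 162
Change 2: A[0] 21 -> 27, delta = 6, sum = 168
Change 3: A[5] 34 -> 24, delta = -10, sum = 158
Change 4: A[4] -4 -> -7, delta = -3, sum = 155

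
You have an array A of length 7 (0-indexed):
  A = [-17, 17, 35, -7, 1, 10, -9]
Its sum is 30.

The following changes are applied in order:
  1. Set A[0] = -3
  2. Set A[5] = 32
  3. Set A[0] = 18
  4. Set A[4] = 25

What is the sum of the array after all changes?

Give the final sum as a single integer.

Initial sum: 30
Change 1: A[0] -17 -> -3, delta = 14, sum = 44
Change 2: A[5] 10 -> 32, delta = 22, sum = 66
Change 3: A[0] -3 -> 18, delta = 21, sum = 87
Change 4: A[4] 1 -> 25, delta = 24, sum = 111

Answer: 111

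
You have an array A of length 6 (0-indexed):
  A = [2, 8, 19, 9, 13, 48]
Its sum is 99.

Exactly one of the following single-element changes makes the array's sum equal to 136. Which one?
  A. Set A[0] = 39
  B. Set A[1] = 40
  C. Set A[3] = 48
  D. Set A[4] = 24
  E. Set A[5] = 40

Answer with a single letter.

Option A: A[0] 2->39, delta=37, new_sum=99+(37)=136 <-- matches target
Option B: A[1] 8->40, delta=32, new_sum=99+(32)=131
Option C: A[3] 9->48, delta=39, new_sum=99+(39)=138
Option D: A[4] 13->24, delta=11, new_sum=99+(11)=110
Option E: A[5] 48->40, delta=-8, new_sum=99+(-8)=91

Answer: A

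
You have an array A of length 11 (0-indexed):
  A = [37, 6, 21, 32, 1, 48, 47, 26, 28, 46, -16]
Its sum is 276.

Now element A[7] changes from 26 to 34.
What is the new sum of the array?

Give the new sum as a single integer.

Answer: 284

Derivation:
Old value at index 7: 26
New value at index 7: 34
Delta = 34 - 26 = 8
New sum = old_sum + delta = 276 + (8) = 284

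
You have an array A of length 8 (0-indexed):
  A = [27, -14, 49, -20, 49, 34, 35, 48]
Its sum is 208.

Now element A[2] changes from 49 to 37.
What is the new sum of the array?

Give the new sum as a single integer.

Answer: 196

Derivation:
Old value at index 2: 49
New value at index 2: 37
Delta = 37 - 49 = -12
New sum = old_sum + delta = 208 + (-12) = 196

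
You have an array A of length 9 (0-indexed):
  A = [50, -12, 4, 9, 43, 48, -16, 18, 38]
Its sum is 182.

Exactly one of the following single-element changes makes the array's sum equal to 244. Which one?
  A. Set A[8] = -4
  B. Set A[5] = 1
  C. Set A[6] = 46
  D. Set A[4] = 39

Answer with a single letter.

Answer: C

Derivation:
Option A: A[8] 38->-4, delta=-42, new_sum=182+(-42)=140
Option B: A[5] 48->1, delta=-47, new_sum=182+(-47)=135
Option C: A[6] -16->46, delta=62, new_sum=182+(62)=244 <-- matches target
Option D: A[4] 43->39, delta=-4, new_sum=182+(-4)=178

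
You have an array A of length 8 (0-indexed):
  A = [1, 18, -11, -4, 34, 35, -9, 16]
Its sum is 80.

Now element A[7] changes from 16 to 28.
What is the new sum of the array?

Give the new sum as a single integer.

Old value at index 7: 16
New value at index 7: 28
Delta = 28 - 16 = 12
New sum = old_sum + delta = 80 + (12) = 92

Answer: 92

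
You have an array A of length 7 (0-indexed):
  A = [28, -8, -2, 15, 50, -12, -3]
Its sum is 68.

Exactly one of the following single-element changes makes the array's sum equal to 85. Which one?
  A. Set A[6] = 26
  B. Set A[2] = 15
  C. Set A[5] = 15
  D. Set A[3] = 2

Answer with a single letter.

Option A: A[6] -3->26, delta=29, new_sum=68+(29)=97
Option B: A[2] -2->15, delta=17, new_sum=68+(17)=85 <-- matches target
Option C: A[5] -12->15, delta=27, new_sum=68+(27)=95
Option D: A[3] 15->2, delta=-13, new_sum=68+(-13)=55

Answer: B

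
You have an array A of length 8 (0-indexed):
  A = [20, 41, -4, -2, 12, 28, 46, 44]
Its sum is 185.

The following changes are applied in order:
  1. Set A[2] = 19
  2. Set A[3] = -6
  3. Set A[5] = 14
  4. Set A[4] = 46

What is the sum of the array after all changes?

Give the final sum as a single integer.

Answer: 224

Derivation:
Initial sum: 185
Change 1: A[2] -4 -> 19, delta = 23, sum = 208
Change 2: A[3] -2 -> -6, delta = -4, sum = 204
Change 3: A[5] 28 -> 14, delta = -14, sum = 190
Change 4: A[4] 12 -> 46, delta = 34, sum = 224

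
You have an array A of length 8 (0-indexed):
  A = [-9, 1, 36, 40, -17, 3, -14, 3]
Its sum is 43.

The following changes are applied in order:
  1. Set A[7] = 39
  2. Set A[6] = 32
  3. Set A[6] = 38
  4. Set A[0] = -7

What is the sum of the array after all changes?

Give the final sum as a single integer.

Initial sum: 43
Change 1: A[7] 3 -> 39, delta = 36, sum = 79
Change 2: A[6] -14 -> 32, delta = 46, sum = 125
Change 3: A[6] 32 -> 38, delta = 6, sum = 131
Change 4: A[0] -9 -> -7, delta = 2, sum = 133

Answer: 133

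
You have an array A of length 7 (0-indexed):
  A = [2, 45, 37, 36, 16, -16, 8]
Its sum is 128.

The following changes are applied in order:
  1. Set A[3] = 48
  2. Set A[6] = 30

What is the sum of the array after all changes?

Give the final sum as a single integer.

Initial sum: 128
Change 1: A[3] 36 -> 48, delta = 12, sum = 140
Change 2: A[6] 8 -> 30, delta = 22, sum = 162

Answer: 162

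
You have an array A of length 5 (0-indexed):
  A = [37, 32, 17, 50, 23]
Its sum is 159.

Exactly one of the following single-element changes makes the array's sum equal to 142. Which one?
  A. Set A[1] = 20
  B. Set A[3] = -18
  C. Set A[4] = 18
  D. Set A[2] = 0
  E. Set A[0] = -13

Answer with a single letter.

Answer: D

Derivation:
Option A: A[1] 32->20, delta=-12, new_sum=159+(-12)=147
Option B: A[3] 50->-18, delta=-68, new_sum=159+(-68)=91
Option C: A[4] 23->18, delta=-5, new_sum=159+(-5)=154
Option D: A[2] 17->0, delta=-17, new_sum=159+(-17)=142 <-- matches target
Option E: A[0] 37->-13, delta=-50, new_sum=159+(-50)=109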